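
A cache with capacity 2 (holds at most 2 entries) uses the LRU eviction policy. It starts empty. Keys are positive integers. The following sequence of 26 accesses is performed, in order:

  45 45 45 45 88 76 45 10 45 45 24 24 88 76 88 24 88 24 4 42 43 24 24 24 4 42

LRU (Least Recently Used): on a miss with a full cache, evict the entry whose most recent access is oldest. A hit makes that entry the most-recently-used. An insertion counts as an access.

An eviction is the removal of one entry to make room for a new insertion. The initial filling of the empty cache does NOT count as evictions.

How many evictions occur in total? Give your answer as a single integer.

LRU simulation (capacity=2):
  1. access 45: MISS. Cache (LRU->MRU): [45]
  2. access 45: HIT. Cache (LRU->MRU): [45]
  3. access 45: HIT. Cache (LRU->MRU): [45]
  4. access 45: HIT. Cache (LRU->MRU): [45]
  5. access 88: MISS. Cache (LRU->MRU): [45 88]
  6. access 76: MISS, evict 45. Cache (LRU->MRU): [88 76]
  7. access 45: MISS, evict 88. Cache (LRU->MRU): [76 45]
  8. access 10: MISS, evict 76. Cache (LRU->MRU): [45 10]
  9. access 45: HIT. Cache (LRU->MRU): [10 45]
  10. access 45: HIT. Cache (LRU->MRU): [10 45]
  11. access 24: MISS, evict 10. Cache (LRU->MRU): [45 24]
  12. access 24: HIT. Cache (LRU->MRU): [45 24]
  13. access 88: MISS, evict 45. Cache (LRU->MRU): [24 88]
  14. access 76: MISS, evict 24. Cache (LRU->MRU): [88 76]
  15. access 88: HIT. Cache (LRU->MRU): [76 88]
  16. access 24: MISS, evict 76. Cache (LRU->MRU): [88 24]
  17. access 88: HIT. Cache (LRU->MRU): [24 88]
  18. access 24: HIT. Cache (LRU->MRU): [88 24]
  19. access 4: MISS, evict 88. Cache (LRU->MRU): [24 4]
  20. access 42: MISS, evict 24. Cache (LRU->MRU): [4 42]
  21. access 43: MISS, evict 4. Cache (LRU->MRU): [42 43]
  22. access 24: MISS, evict 42. Cache (LRU->MRU): [43 24]
  23. access 24: HIT. Cache (LRU->MRU): [43 24]
  24. access 24: HIT. Cache (LRU->MRU): [43 24]
  25. access 4: MISS, evict 43. Cache (LRU->MRU): [24 4]
  26. access 42: MISS, evict 24. Cache (LRU->MRU): [4 42]
Total: 11 hits, 15 misses, 13 evictions

Answer: 13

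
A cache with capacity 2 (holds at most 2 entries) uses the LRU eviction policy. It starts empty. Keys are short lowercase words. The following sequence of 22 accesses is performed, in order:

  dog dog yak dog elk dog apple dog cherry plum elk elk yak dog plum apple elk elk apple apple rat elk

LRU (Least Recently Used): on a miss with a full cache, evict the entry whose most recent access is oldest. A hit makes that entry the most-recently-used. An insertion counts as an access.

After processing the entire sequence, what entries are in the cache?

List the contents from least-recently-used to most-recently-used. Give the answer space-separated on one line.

Answer: rat elk

Derivation:
LRU simulation (capacity=2):
  1. access dog: MISS. Cache (LRU->MRU): [dog]
  2. access dog: HIT. Cache (LRU->MRU): [dog]
  3. access yak: MISS. Cache (LRU->MRU): [dog yak]
  4. access dog: HIT. Cache (LRU->MRU): [yak dog]
  5. access elk: MISS, evict yak. Cache (LRU->MRU): [dog elk]
  6. access dog: HIT. Cache (LRU->MRU): [elk dog]
  7. access apple: MISS, evict elk. Cache (LRU->MRU): [dog apple]
  8. access dog: HIT. Cache (LRU->MRU): [apple dog]
  9. access cherry: MISS, evict apple. Cache (LRU->MRU): [dog cherry]
  10. access plum: MISS, evict dog. Cache (LRU->MRU): [cherry plum]
  11. access elk: MISS, evict cherry. Cache (LRU->MRU): [plum elk]
  12. access elk: HIT. Cache (LRU->MRU): [plum elk]
  13. access yak: MISS, evict plum. Cache (LRU->MRU): [elk yak]
  14. access dog: MISS, evict elk. Cache (LRU->MRU): [yak dog]
  15. access plum: MISS, evict yak. Cache (LRU->MRU): [dog plum]
  16. access apple: MISS, evict dog. Cache (LRU->MRU): [plum apple]
  17. access elk: MISS, evict plum. Cache (LRU->MRU): [apple elk]
  18. access elk: HIT. Cache (LRU->MRU): [apple elk]
  19. access apple: HIT. Cache (LRU->MRU): [elk apple]
  20. access apple: HIT. Cache (LRU->MRU): [elk apple]
  21. access rat: MISS, evict elk. Cache (LRU->MRU): [apple rat]
  22. access elk: MISS, evict apple. Cache (LRU->MRU): [rat elk]
Total: 8 hits, 14 misses, 12 evictions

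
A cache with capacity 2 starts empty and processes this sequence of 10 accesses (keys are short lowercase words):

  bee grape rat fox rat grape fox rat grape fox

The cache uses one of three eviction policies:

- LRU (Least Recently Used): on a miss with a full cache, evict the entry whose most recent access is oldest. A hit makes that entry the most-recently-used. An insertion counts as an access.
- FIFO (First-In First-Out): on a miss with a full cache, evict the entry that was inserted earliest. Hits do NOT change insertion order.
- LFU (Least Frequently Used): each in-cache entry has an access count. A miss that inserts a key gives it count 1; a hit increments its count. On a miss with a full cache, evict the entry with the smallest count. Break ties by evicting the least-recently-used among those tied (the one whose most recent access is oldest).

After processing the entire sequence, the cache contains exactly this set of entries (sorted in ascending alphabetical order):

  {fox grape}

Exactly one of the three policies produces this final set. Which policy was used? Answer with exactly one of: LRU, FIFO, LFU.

Answer: LRU

Derivation:
Simulating under each policy and comparing final sets:
  LRU: final set = {fox grape} -> MATCHES target
  FIFO: final set = {fox rat} -> differs
  LFU: final set = {fox rat} -> differs
Only LRU produces the target set.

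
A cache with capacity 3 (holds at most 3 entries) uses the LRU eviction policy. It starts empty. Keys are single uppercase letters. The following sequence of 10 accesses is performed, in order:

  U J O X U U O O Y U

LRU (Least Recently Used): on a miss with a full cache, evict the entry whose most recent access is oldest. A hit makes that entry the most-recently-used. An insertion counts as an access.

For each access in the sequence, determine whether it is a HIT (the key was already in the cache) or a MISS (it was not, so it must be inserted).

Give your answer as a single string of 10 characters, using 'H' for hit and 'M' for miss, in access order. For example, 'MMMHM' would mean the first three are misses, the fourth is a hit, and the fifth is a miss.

Answer: MMMMMHHHMH

Derivation:
LRU simulation (capacity=3):
  1. access U: MISS. Cache (LRU->MRU): [U]
  2. access J: MISS. Cache (LRU->MRU): [U J]
  3. access O: MISS. Cache (LRU->MRU): [U J O]
  4. access X: MISS, evict U. Cache (LRU->MRU): [J O X]
  5. access U: MISS, evict J. Cache (LRU->MRU): [O X U]
  6. access U: HIT. Cache (LRU->MRU): [O X U]
  7. access O: HIT. Cache (LRU->MRU): [X U O]
  8. access O: HIT. Cache (LRU->MRU): [X U O]
  9. access Y: MISS, evict X. Cache (LRU->MRU): [U O Y]
  10. access U: HIT. Cache (LRU->MRU): [O Y U]
Total: 4 hits, 6 misses, 3 evictions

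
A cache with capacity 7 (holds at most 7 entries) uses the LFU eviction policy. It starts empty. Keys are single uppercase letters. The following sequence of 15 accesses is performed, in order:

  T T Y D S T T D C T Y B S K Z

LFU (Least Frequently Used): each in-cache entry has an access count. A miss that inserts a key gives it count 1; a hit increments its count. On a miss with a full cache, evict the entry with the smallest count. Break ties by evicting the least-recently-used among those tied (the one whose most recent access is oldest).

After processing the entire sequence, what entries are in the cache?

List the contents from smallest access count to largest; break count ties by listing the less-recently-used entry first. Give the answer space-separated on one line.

LFU simulation (capacity=7):
  1. access T: MISS. Cache: [T(c=1)]
  2. access T: HIT, count now 2. Cache: [T(c=2)]
  3. access Y: MISS. Cache: [Y(c=1) T(c=2)]
  4. access D: MISS. Cache: [Y(c=1) D(c=1) T(c=2)]
  5. access S: MISS. Cache: [Y(c=1) D(c=1) S(c=1) T(c=2)]
  6. access T: HIT, count now 3. Cache: [Y(c=1) D(c=1) S(c=1) T(c=3)]
  7. access T: HIT, count now 4. Cache: [Y(c=1) D(c=1) S(c=1) T(c=4)]
  8. access D: HIT, count now 2. Cache: [Y(c=1) S(c=1) D(c=2) T(c=4)]
  9. access C: MISS. Cache: [Y(c=1) S(c=1) C(c=1) D(c=2) T(c=4)]
  10. access T: HIT, count now 5. Cache: [Y(c=1) S(c=1) C(c=1) D(c=2) T(c=5)]
  11. access Y: HIT, count now 2. Cache: [S(c=1) C(c=1) D(c=2) Y(c=2) T(c=5)]
  12. access B: MISS. Cache: [S(c=1) C(c=1) B(c=1) D(c=2) Y(c=2) T(c=5)]
  13. access S: HIT, count now 2. Cache: [C(c=1) B(c=1) D(c=2) Y(c=2) S(c=2) T(c=5)]
  14. access K: MISS. Cache: [C(c=1) B(c=1) K(c=1) D(c=2) Y(c=2) S(c=2) T(c=5)]
  15. access Z: MISS, evict C(c=1). Cache: [B(c=1) K(c=1) Z(c=1) D(c=2) Y(c=2) S(c=2) T(c=5)]
Total: 7 hits, 8 misses, 1 evictions

Answer: B K Z D Y S T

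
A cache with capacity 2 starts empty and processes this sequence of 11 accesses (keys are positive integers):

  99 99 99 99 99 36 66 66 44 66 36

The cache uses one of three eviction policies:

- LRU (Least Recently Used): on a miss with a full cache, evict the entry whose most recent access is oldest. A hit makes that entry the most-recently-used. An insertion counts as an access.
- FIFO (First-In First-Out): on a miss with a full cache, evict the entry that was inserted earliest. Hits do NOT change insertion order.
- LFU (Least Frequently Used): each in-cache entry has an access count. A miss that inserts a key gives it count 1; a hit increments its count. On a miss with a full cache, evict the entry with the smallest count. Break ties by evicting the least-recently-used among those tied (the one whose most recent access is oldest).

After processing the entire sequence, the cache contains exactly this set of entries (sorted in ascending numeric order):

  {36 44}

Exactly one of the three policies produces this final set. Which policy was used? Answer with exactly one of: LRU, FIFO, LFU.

Answer: FIFO

Derivation:
Simulating under each policy and comparing final sets:
  LRU: final set = {36 66} -> differs
  FIFO: final set = {36 44} -> MATCHES target
  LFU: final set = {36 99} -> differs
Only FIFO produces the target set.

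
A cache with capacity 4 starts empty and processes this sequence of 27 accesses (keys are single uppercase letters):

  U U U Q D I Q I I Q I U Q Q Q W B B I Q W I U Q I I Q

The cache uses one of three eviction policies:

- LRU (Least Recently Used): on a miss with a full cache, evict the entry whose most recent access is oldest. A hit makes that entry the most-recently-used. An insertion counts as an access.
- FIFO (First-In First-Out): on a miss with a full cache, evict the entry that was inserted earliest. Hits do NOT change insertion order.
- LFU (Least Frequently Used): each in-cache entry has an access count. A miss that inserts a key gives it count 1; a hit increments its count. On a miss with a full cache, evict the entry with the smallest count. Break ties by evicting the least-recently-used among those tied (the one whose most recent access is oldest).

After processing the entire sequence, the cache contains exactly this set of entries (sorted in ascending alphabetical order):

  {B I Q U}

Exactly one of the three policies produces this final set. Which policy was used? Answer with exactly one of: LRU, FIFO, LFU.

Simulating under each policy and comparing final sets:
  LRU: final set = {I Q U W} -> differs
  FIFO: final set = {B I Q U} -> MATCHES target
  LFU: final set = {I Q U W} -> differs
Only FIFO produces the target set.

Answer: FIFO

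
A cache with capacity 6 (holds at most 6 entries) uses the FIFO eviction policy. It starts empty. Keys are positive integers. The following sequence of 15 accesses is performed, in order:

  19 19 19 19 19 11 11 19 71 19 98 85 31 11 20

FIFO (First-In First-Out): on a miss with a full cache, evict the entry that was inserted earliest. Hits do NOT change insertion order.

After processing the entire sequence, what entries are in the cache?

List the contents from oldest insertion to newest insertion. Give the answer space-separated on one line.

Answer: 11 71 98 85 31 20

Derivation:
FIFO simulation (capacity=6):
  1. access 19: MISS. Cache (old->new): [19]
  2. access 19: HIT. Cache (old->new): [19]
  3. access 19: HIT. Cache (old->new): [19]
  4. access 19: HIT. Cache (old->new): [19]
  5. access 19: HIT. Cache (old->new): [19]
  6. access 11: MISS. Cache (old->new): [19 11]
  7. access 11: HIT. Cache (old->new): [19 11]
  8. access 19: HIT. Cache (old->new): [19 11]
  9. access 71: MISS. Cache (old->new): [19 11 71]
  10. access 19: HIT. Cache (old->new): [19 11 71]
  11. access 98: MISS. Cache (old->new): [19 11 71 98]
  12. access 85: MISS. Cache (old->new): [19 11 71 98 85]
  13. access 31: MISS. Cache (old->new): [19 11 71 98 85 31]
  14. access 11: HIT. Cache (old->new): [19 11 71 98 85 31]
  15. access 20: MISS, evict 19. Cache (old->new): [11 71 98 85 31 20]
Total: 8 hits, 7 misses, 1 evictions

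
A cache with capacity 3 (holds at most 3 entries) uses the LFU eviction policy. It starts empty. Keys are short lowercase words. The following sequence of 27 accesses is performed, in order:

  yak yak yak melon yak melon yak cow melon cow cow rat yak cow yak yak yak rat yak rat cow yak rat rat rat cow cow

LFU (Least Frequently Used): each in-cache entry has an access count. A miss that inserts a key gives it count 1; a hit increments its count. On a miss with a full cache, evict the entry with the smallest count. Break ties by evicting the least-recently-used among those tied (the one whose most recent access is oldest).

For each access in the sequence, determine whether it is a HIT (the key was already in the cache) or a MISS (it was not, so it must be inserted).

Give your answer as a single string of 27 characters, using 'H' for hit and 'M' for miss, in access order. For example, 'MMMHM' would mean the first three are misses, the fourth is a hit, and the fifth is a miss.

LFU simulation (capacity=3):
  1. access yak: MISS. Cache: [yak(c=1)]
  2. access yak: HIT, count now 2. Cache: [yak(c=2)]
  3. access yak: HIT, count now 3. Cache: [yak(c=3)]
  4. access melon: MISS. Cache: [melon(c=1) yak(c=3)]
  5. access yak: HIT, count now 4. Cache: [melon(c=1) yak(c=4)]
  6. access melon: HIT, count now 2. Cache: [melon(c=2) yak(c=4)]
  7. access yak: HIT, count now 5. Cache: [melon(c=2) yak(c=5)]
  8. access cow: MISS. Cache: [cow(c=1) melon(c=2) yak(c=5)]
  9. access melon: HIT, count now 3. Cache: [cow(c=1) melon(c=3) yak(c=5)]
  10. access cow: HIT, count now 2. Cache: [cow(c=2) melon(c=3) yak(c=5)]
  11. access cow: HIT, count now 3. Cache: [melon(c=3) cow(c=3) yak(c=5)]
  12. access rat: MISS, evict melon(c=3). Cache: [rat(c=1) cow(c=3) yak(c=5)]
  13. access yak: HIT, count now 6. Cache: [rat(c=1) cow(c=3) yak(c=6)]
  14. access cow: HIT, count now 4. Cache: [rat(c=1) cow(c=4) yak(c=6)]
  15. access yak: HIT, count now 7. Cache: [rat(c=1) cow(c=4) yak(c=7)]
  16. access yak: HIT, count now 8. Cache: [rat(c=1) cow(c=4) yak(c=8)]
  17. access yak: HIT, count now 9. Cache: [rat(c=1) cow(c=4) yak(c=9)]
  18. access rat: HIT, count now 2. Cache: [rat(c=2) cow(c=4) yak(c=9)]
  19. access yak: HIT, count now 10. Cache: [rat(c=2) cow(c=4) yak(c=10)]
  20. access rat: HIT, count now 3. Cache: [rat(c=3) cow(c=4) yak(c=10)]
  21. access cow: HIT, count now 5. Cache: [rat(c=3) cow(c=5) yak(c=10)]
  22. access yak: HIT, count now 11. Cache: [rat(c=3) cow(c=5) yak(c=11)]
  23. access rat: HIT, count now 4. Cache: [rat(c=4) cow(c=5) yak(c=11)]
  24. access rat: HIT, count now 5. Cache: [cow(c=5) rat(c=5) yak(c=11)]
  25. access rat: HIT, count now 6. Cache: [cow(c=5) rat(c=6) yak(c=11)]
  26. access cow: HIT, count now 6. Cache: [rat(c=6) cow(c=6) yak(c=11)]
  27. access cow: HIT, count now 7. Cache: [rat(c=6) cow(c=7) yak(c=11)]
Total: 23 hits, 4 misses, 1 evictions

Answer: MHHMHHHMHHHMHHHHHHHHHHHHHHH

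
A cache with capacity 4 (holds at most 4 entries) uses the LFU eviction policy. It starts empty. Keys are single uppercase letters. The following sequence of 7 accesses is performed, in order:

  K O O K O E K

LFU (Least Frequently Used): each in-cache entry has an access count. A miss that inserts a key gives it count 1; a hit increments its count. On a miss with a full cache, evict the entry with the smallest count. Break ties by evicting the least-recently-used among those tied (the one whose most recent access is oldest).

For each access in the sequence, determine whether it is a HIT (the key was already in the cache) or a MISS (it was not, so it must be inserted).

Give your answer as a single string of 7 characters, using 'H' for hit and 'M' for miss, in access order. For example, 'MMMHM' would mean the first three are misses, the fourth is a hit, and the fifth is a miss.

Answer: MMHHHMH

Derivation:
LFU simulation (capacity=4):
  1. access K: MISS. Cache: [K(c=1)]
  2. access O: MISS. Cache: [K(c=1) O(c=1)]
  3. access O: HIT, count now 2. Cache: [K(c=1) O(c=2)]
  4. access K: HIT, count now 2. Cache: [O(c=2) K(c=2)]
  5. access O: HIT, count now 3. Cache: [K(c=2) O(c=3)]
  6. access E: MISS. Cache: [E(c=1) K(c=2) O(c=3)]
  7. access K: HIT, count now 3. Cache: [E(c=1) O(c=3) K(c=3)]
Total: 4 hits, 3 misses, 0 evictions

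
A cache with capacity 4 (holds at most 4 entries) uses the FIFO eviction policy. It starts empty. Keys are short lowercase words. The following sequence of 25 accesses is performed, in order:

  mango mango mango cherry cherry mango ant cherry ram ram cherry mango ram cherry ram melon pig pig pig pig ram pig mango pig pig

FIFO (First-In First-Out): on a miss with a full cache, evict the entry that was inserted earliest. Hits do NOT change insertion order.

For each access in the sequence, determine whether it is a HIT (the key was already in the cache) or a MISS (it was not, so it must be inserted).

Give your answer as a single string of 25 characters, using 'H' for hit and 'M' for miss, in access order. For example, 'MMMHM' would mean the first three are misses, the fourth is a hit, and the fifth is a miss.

FIFO simulation (capacity=4):
  1. access mango: MISS. Cache (old->new): [mango]
  2. access mango: HIT. Cache (old->new): [mango]
  3. access mango: HIT. Cache (old->new): [mango]
  4. access cherry: MISS. Cache (old->new): [mango cherry]
  5. access cherry: HIT. Cache (old->new): [mango cherry]
  6. access mango: HIT. Cache (old->new): [mango cherry]
  7. access ant: MISS. Cache (old->new): [mango cherry ant]
  8. access cherry: HIT. Cache (old->new): [mango cherry ant]
  9. access ram: MISS. Cache (old->new): [mango cherry ant ram]
  10. access ram: HIT. Cache (old->new): [mango cherry ant ram]
  11. access cherry: HIT. Cache (old->new): [mango cherry ant ram]
  12. access mango: HIT. Cache (old->new): [mango cherry ant ram]
  13. access ram: HIT. Cache (old->new): [mango cherry ant ram]
  14. access cherry: HIT. Cache (old->new): [mango cherry ant ram]
  15. access ram: HIT. Cache (old->new): [mango cherry ant ram]
  16. access melon: MISS, evict mango. Cache (old->new): [cherry ant ram melon]
  17. access pig: MISS, evict cherry. Cache (old->new): [ant ram melon pig]
  18. access pig: HIT. Cache (old->new): [ant ram melon pig]
  19. access pig: HIT. Cache (old->new): [ant ram melon pig]
  20. access pig: HIT. Cache (old->new): [ant ram melon pig]
  21. access ram: HIT. Cache (old->new): [ant ram melon pig]
  22. access pig: HIT. Cache (old->new): [ant ram melon pig]
  23. access mango: MISS, evict ant. Cache (old->new): [ram melon pig mango]
  24. access pig: HIT. Cache (old->new): [ram melon pig mango]
  25. access pig: HIT. Cache (old->new): [ram melon pig mango]
Total: 18 hits, 7 misses, 3 evictions

Answer: MHHMHHMHMHHHHHHMMHHHHHMHH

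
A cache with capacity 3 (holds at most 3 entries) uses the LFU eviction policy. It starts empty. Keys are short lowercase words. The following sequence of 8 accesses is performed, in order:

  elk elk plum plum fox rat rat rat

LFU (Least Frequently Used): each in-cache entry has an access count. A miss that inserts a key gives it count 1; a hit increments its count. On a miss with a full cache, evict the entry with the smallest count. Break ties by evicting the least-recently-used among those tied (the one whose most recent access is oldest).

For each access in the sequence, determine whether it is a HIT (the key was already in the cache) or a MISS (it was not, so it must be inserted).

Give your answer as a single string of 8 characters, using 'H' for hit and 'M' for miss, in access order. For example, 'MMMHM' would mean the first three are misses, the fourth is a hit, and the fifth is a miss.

LFU simulation (capacity=3):
  1. access elk: MISS. Cache: [elk(c=1)]
  2. access elk: HIT, count now 2. Cache: [elk(c=2)]
  3. access plum: MISS. Cache: [plum(c=1) elk(c=2)]
  4. access plum: HIT, count now 2. Cache: [elk(c=2) plum(c=2)]
  5. access fox: MISS. Cache: [fox(c=1) elk(c=2) plum(c=2)]
  6. access rat: MISS, evict fox(c=1). Cache: [rat(c=1) elk(c=2) plum(c=2)]
  7. access rat: HIT, count now 2. Cache: [elk(c=2) plum(c=2) rat(c=2)]
  8. access rat: HIT, count now 3. Cache: [elk(c=2) plum(c=2) rat(c=3)]
Total: 4 hits, 4 misses, 1 evictions

Answer: MHMHMMHH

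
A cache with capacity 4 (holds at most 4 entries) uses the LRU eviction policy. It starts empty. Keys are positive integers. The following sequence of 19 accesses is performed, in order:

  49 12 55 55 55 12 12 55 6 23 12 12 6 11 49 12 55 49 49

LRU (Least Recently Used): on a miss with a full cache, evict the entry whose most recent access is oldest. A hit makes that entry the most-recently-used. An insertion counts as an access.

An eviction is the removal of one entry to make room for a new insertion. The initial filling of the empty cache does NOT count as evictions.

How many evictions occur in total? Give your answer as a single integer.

LRU simulation (capacity=4):
  1. access 49: MISS. Cache (LRU->MRU): [49]
  2. access 12: MISS. Cache (LRU->MRU): [49 12]
  3. access 55: MISS. Cache (LRU->MRU): [49 12 55]
  4. access 55: HIT. Cache (LRU->MRU): [49 12 55]
  5. access 55: HIT. Cache (LRU->MRU): [49 12 55]
  6. access 12: HIT. Cache (LRU->MRU): [49 55 12]
  7. access 12: HIT. Cache (LRU->MRU): [49 55 12]
  8. access 55: HIT. Cache (LRU->MRU): [49 12 55]
  9. access 6: MISS. Cache (LRU->MRU): [49 12 55 6]
  10. access 23: MISS, evict 49. Cache (LRU->MRU): [12 55 6 23]
  11. access 12: HIT. Cache (LRU->MRU): [55 6 23 12]
  12. access 12: HIT. Cache (LRU->MRU): [55 6 23 12]
  13. access 6: HIT. Cache (LRU->MRU): [55 23 12 6]
  14. access 11: MISS, evict 55. Cache (LRU->MRU): [23 12 6 11]
  15. access 49: MISS, evict 23. Cache (LRU->MRU): [12 6 11 49]
  16. access 12: HIT. Cache (LRU->MRU): [6 11 49 12]
  17. access 55: MISS, evict 6. Cache (LRU->MRU): [11 49 12 55]
  18. access 49: HIT. Cache (LRU->MRU): [11 12 55 49]
  19. access 49: HIT. Cache (LRU->MRU): [11 12 55 49]
Total: 11 hits, 8 misses, 4 evictions

Answer: 4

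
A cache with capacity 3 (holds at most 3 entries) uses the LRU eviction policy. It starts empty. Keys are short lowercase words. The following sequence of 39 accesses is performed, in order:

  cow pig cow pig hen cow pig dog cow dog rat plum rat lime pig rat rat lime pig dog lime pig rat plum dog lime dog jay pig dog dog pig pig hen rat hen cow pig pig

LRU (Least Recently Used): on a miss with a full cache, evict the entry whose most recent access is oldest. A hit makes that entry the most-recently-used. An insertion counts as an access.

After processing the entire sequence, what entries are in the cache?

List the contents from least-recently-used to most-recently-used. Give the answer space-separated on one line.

LRU simulation (capacity=3):
  1. access cow: MISS. Cache (LRU->MRU): [cow]
  2. access pig: MISS. Cache (LRU->MRU): [cow pig]
  3. access cow: HIT. Cache (LRU->MRU): [pig cow]
  4. access pig: HIT. Cache (LRU->MRU): [cow pig]
  5. access hen: MISS. Cache (LRU->MRU): [cow pig hen]
  6. access cow: HIT. Cache (LRU->MRU): [pig hen cow]
  7. access pig: HIT. Cache (LRU->MRU): [hen cow pig]
  8. access dog: MISS, evict hen. Cache (LRU->MRU): [cow pig dog]
  9. access cow: HIT. Cache (LRU->MRU): [pig dog cow]
  10. access dog: HIT. Cache (LRU->MRU): [pig cow dog]
  11. access rat: MISS, evict pig. Cache (LRU->MRU): [cow dog rat]
  12. access plum: MISS, evict cow. Cache (LRU->MRU): [dog rat plum]
  13. access rat: HIT. Cache (LRU->MRU): [dog plum rat]
  14. access lime: MISS, evict dog. Cache (LRU->MRU): [plum rat lime]
  15. access pig: MISS, evict plum. Cache (LRU->MRU): [rat lime pig]
  16. access rat: HIT. Cache (LRU->MRU): [lime pig rat]
  17. access rat: HIT. Cache (LRU->MRU): [lime pig rat]
  18. access lime: HIT. Cache (LRU->MRU): [pig rat lime]
  19. access pig: HIT. Cache (LRU->MRU): [rat lime pig]
  20. access dog: MISS, evict rat. Cache (LRU->MRU): [lime pig dog]
  21. access lime: HIT. Cache (LRU->MRU): [pig dog lime]
  22. access pig: HIT. Cache (LRU->MRU): [dog lime pig]
  23. access rat: MISS, evict dog. Cache (LRU->MRU): [lime pig rat]
  24. access plum: MISS, evict lime. Cache (LRU->MRU): [pig rat plum]
  25. access dog: MISS, evict pig. Cache (LRU->MRU): [rat plum dog]
  26. access lime: MISS, evict rat. Cache (LRU->MRU): [plum dog lime]
  27. access dog: HIT. Cache (LRU->MRU): [plum lime dog]
  28. access jay: MISS, evict plum. Cache (LRU->MRU): [lime dog jay]
  29. access pig: MISS, evict lime. Cache (LRU->MRU): [dog jay pig]
  30. access dog: HIT. Cache (LRU->MRU): [jay pig dog]
  31. access dog: HIT. Cache (LRU->MRU): [jay pig dog]
  32. access pig: HIT. Cache (LRU->MRU): [jay dog pig]
  33. access pig: HIT. Cache (LRU->MRU): [jay dog pig]
  34. access hen: MISS, evict jay. Cache (LRU->MRU): [dog pig hen]
  35. access rat: MISS, evict dog. Cache (LRU->MRU): [pig hen rat]
  36. access hen: HIT. Cache (LRU->MRU): [pig rat hen]
  37. access cow: MISS, evict pig. Cache (LRU->MRU): [rat hen cow]
  38. access pig: MISS, evict rat. Cache (LRU->MRU): [hen cow pig]
  39. access pig: HIT. Cache (LRU->MRU): [hen cow pig]
Total: 20 hits, 19 misses, 16 evictions

Answer: hen cow pig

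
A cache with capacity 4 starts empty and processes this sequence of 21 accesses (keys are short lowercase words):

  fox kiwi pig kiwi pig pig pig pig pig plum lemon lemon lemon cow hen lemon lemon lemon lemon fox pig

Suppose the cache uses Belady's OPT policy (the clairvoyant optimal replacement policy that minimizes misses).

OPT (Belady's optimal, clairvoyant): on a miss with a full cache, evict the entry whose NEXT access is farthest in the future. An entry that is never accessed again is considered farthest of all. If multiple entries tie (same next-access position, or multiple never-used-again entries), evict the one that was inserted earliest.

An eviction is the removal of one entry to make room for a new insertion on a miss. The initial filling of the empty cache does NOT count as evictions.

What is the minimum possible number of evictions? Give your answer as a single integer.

OPT (Belady) simulation (capacity=4):
  1. access fox: MISS. Cache: [fox]
  2. access kiwi: MISS. Cache: [fox kiwi]
  3. access pig: MISS. Cache: [fox kiwi pig]
  4. access kiwi: HIT. Next use of kiwi: never. Cache: [fox kiwi pig]
  5. access pig: HIT. Next use of pig: step 6. Cache: [fox kiwi pig]
  6. access pig: HIT. Next use of pig: step 7. Cache: [fox kiwi pig]
  7. access pig: HIT. Next use of pig: step 8. Cache: [fox kiwi pig]
  8. access pig: HIT. Next use of pig: step 9. Cache: [fox kiwi pig]
  9. access pig: HIT. Next use of pig: step 21. Cache: [fox kiwi pig]
  10. access plum: MISS. Cache: [fox kiwi pig plum]
  11. access lemon: MISS, evict kiwi (next use: never). Cache: [fox pig plum lemon]
  12. access lemon: HIT. Next use of lemon: step 13. Cache: [fox pig plum lemon]
  13. access lemon: HIT. Next use of lemon: step 16. Cache: [fox pig plum lemon]
  14. access cow: MISS, evict plum (next use: never). Cache: [fox pig lemon cow]
  15. access hen: MISS, evict cow (next use: never). Cache: [fox pig lemon hen]
  16. access lemon: HIT. Next use of lemon: step 17. Cache: [fox pig lemon hen]
  17. access lemon: HIT. Next use of lemon: step 18. Cache: [fox pig lemon hen]
  18. access lemon: HIT. Next use of lemon: step 19. Cache: [fox pig lemon hen]
  19. access lemon: HIT. Next use of lemon: never. Cache: [fox pig lemon hen]
  20. access fox: HIT. Next use of fox: never. Cache: [fox pig lemon hen]
  21. access pig: HIT. Next use of pig: never. Cache: [fox pig lemon hen]
Total: 14 hits, 7 misses, 3 evictions

Answer: 3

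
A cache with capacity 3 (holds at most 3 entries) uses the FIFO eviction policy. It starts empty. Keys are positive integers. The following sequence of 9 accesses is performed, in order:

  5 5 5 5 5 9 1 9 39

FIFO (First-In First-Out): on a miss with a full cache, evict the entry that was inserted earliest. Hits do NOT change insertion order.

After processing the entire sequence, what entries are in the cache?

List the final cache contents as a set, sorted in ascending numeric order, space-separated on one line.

FIFO simulation (capacity=3):
  1. access 5: MISS. Cache (old->new): [5]
  2. access 5: HIT. Cache (old->new): [5]
  3. access 5: HIT. Cache (old->new): [5]
  4. access 5: HIT. Cache (old->new): [5]
  5. access 5: HIT. Cache (old->new): [5]
  6. access 9: MISS. Cache (old->new): [5 9]
  7. access 1: MISS. Cache (old->new): [5 9 1]
  8. access 9: HIT. Cache (old->new): [5 9 1]
  9. access 39: MISS, evict 5. Cache (old->new): [9 1 39]
Total: 5 hits, 4 misses, 1 evictions

Answer: 1 9 39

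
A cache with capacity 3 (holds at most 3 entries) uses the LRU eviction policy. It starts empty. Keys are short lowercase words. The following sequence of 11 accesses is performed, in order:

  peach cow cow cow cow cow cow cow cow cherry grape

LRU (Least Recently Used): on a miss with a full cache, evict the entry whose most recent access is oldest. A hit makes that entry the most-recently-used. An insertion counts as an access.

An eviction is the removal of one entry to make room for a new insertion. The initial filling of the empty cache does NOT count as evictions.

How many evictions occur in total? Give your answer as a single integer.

LRU simulation (capacity=3):
  1. access peach: MISS. Cache (LRU->MRU): [peach]
  2. access cow: MISS. Cache (LRU->MRU): [peach cow]
  3. access cow: HIT. Cache (LRU->MRU): [peach cow]
  4. access cow: HIT. Cache (LRU->MRU): [peach cow]
  5. access cow: HIT. Cache (LRU->MRU): [peach cow]
  6. access cow: HIT. Cache (LRU->MRU): [peach cow]
  7. access cow: HIT. Cache (LRU->MRU): [peach cow]
  8. access cow: HIT. Cache (LRU->MRU): [peach cow]
  9. access cow: HIT. Cache (LRU->MRU): [peach cow]
  10. access cherry: MISS. Cache (LRU->MRU): [peach cow cherry]
  11. access grape: MISS, evict peach. Cache (LRU->MRU): [cow cherry grape]
Total: 7 hits, 4 misses, 1 evictions

Answer: 1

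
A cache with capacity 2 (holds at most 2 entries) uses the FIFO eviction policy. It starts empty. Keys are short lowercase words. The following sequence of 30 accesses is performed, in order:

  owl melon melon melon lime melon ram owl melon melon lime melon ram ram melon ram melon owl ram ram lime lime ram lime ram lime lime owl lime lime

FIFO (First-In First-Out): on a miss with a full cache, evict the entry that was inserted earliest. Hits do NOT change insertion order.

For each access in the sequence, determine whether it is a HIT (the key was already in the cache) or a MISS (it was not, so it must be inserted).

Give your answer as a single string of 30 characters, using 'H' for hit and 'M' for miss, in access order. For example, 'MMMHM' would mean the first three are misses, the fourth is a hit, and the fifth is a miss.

Answer: MMHHMHMMMHMHMHMHHMMHMHHHHHHMHH

Derivation:
FIFO simulation (capacity=2):
  1. access owl: MISS. Cache (old->new): [owl]
  2. access melon: MISS. Cache (old->new): [owl melon]
  3. access melon: HIT. Cache (old->new): [owl melon]
  4. access melon: HIT. Cache (old->new): [owl melon]
  5. access lime: MISS, evict owl. Cache (old->new): [melon lime]
  6. access melon: HIT. Cache (old->new): [melon lime]
  7. access ram: MISS, evict melon. Cache (old->new): [lime ram]
  8. access owl: MISS, evict lime. Cache (old->new): [ram owl]
  9. access melon: MISS, evict ram. Cache (old->new): [owl melon]
  10. access melon: HIT. Cache (old->new): [owl melon]
  11. access lime: MISS, evict owl. Cache (old->new): [melon lime]
  12. access melon: HIT. Cache (old->new): [melon lime]
  13. access ram: MISS, evict melon. Cache (old->new): [lime ram]
  14. access ram: HIT. Cache (old->new): [lime ram]
  15. access melon: MISS, evict lime. Cache (old->new): [ram melon]
  16. access ram: HIT. Cache (old->new): [ram melon]
  17. access melon: HIT. Cache (old->new): [ram melon]
  18. access owl: MISS, evict ram. Cache (old->new): [melon owl]
  19. access ram: MISS, evict melon. Cache (old->new): [owl ram]
  20. access ram: HIT. Cache (old->new): [owl ram]
  21. access lime: MISS, evict owl. Cache (old->new): [ram lime]
  22. access lime: HIT. Cache (old->new): [ram lime]
  23. access ram: HIT. Cache (old->new): [ram lime]
  24. access lime: HIT. Cache (old->new): [ram lime]
  25. access ram: HIT. Cache (old->new): [ram lime]
  26. access lime: HIT. Cache (old->new): [ram lime]
  27. access lime: HIT. Cache (old->new): [ram lime]
  28. access owl: MISS, evict ram. Cache (old->new): [lime owl]
  29. access lime: HIT. Cache (old->new): [lime owl]
  30. access lime: HIT. Cache (old->new): [lime owl]
Total: 17 hits, 13 misses, 11 evictions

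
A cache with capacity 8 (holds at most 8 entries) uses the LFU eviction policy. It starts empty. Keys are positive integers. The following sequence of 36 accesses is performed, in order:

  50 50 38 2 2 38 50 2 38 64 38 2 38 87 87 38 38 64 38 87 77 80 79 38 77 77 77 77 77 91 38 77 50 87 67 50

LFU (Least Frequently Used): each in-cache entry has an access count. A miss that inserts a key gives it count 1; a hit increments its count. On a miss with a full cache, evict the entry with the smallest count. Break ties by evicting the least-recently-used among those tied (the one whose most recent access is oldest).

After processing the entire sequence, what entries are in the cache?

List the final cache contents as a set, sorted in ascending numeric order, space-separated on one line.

LFU simulation (capacity=8):
  1. access 50: MISS. Cache: [50(c=1)]
  2. access 50: HIT, count now 2. Cache: [50(c=2)]
  3. access 38: MISS. Cache: [38(c=1) 50(c=2)]
  4. access 2: MISS. Cache: [38(c=1) 2(c=1) 50(c=2)]
  5. access 2: HIT, count now 2. Cache: [38(c=1) 50(c=2) 2(c=2)]
  6. access 38: HIT, count now 2. Cache: [50(c=2) 2(c=2) 38(c=2)]
  7. access 50: HIT, count now 3. Cache: [2(c=2) 38(c=2) 50(c=3)]
  8. access 2: HIT, count now 3. Cache: [38(c=2) 50(c=3) 2(c=3)]
  9. access 38: HIT, count now 3. Cache: [50(c=3) 2(c=3) 38(c=3)]
  10. access 64: MISS. Cache: [64(c=1) 50(c=3) 2(c=3) 38(c=3)]
  11. access 38: HIT, count now 4. Cache: [64(c=1) 50(c=3) 2(c=3) 38(c=4)]
  12. access 2: HIT, count now 4. Cache: [64(c=1) 50(c=3) 38(c=4) 2(c=4)]
  13. access 38: HIT, count now 5. Cache: [64(c=1) 50(c=3) 2(c=4) 38(c=5)]
  14. access 87: MISS. Cache: [64(c=1) 87(c=1) 50(c=3) 2(c=4) 38(c=5)]
  15. access 87: HIT, count now 2. Cache: [64(c=1) 87(c=2) 50(c=3) 2(c=4) 38(c=5)]
  16. access 38: HIT, count now 6. Cache: [64(c=1) 87(c=2) 50(c=3) 2(c=4) 38(c=6)]
  17. access 38: HIT, count now 7. Cache: [64(c=1) 87(c=2) 50(c=3) 2(c=4) 38(c=7)]
  18. access 64: HIT, count now 2. Cache: [87(c=2) 64(c=2) 50(c=3) 2(c=4) 38(c=7)]
  19. access 38: HIT, count now 8. Cache: [87(c=2) 64(c=2) 50(c=3) 2(c=4) 38(c=8)]
  20. access 87: HIT, count now 3. Cache: [64(c=2) 50(c=3) 87(c=3) 2(c=4) 38(c=8)]
  21. access 77: MISS. Cache: [77(c=1) 64(c=2) 50(c=3) 87(c=3) 2(c=4) 38(c=8)]
  22. access 80: MISS. Cache: [77(c=1) 80(c=1) 64(c=2) 50(c=3) 87(c=3) 2(c=4) 38(c=8)]
  23. access 79: MISS. Cache: [77(c=1) 80(c=1) 79(c=1) 64(c=2) 50(c=3) 87(c=3) 2(c=4) 38(c=8)]
  24. access 38: HIT, count now 9. Cache: [77(c=1) 80(c=1) 79(c=1) 64(c=2) 50(c=3) 87(c=3) 2(c=4) 38(c=9)]
  25. access 77: HIT, count now 2. Cache: [80(c=1) 79(c=1) 64(c=2) 77(c=2) 50(c=3) 87(c=3) 2(c=4) 38(c=9)]
  26. access 77: HIT, count now 3. Cache: [80(c=1) 79(c=1) 64(c=2) 50(c=3) 87(c=3) 77(c=3) 2(c=4) 38(c=9)]
  27. access 77: HIT, count now 4. Cache: [80(c=1) 79(c=1) 64(c=2) 50(c=3) 87(c=3) 2(c=4) 77(c=4) 38(c=9)]
  28. access 77: HIT, count now 5. Cache: [80(c=1) 79(c=1) 64(c=2) 50(c=3) 87(c=3) 2(c=4) 77(c=5) 38(c=9)]
  29. access 77: HIT, count now 6. Cache: [80(c=1) 79(c=1) 64(c=2) 50(c=3) 87(c=3) 2(c=4) 77(c=6) 38(c=9)]
  30. access 91: MISS, evict 80(c=1). Cache: [79(c=1) 91(c=1) 64(c=2) 50(c=3) 87(c=3) 2(c=4) 77(c=6) 38(c=9)]
  31. access 38: HIT, count now 10. Cache: [79(c=1) 91(c=1) 64(c=2) 50(c=3) 87(c=3) 2(c=4) 77(c=6) 38(c=10)]
  32. access 77: HIT, count now 7. Cache: [79(c=1) 91(c=1) 64(c=2) 50(c=3) 87(c=3) 2(c=4) 77(c=7) 38(c=10)]
  33. access 50: HIT, count now 4. Cache: [79(c=1) 91(c=1) 64(c=2) 87(c=3) 2(c=4) 50(c=4) 77(c=7) 38(c=10)]
  34. access 87: HIT, count now 4. Cache: [79(c=1) 91(c=1) 64(c=2) 2(c=4) 50(c=4) 87(c=4) 77(c=7) 38(c=10)]
  35. access 67: MISS, evict 79(c=1). Cache: [91(c=1) 67(c=1) 64(c=2) 2(c=4) 50(c=4) 87(c=4) 77(c=7) 38(c=10)]
  36. access 50: HIT, count now 5. Cache: [91(c=1) 67(c=1) 64(c=2) 2(c=4) 87(c=4) 50(c=5) 77(c=7) 38(c=10)]
Total: 26 hits, 10 misses, 2 evictions

Answer: 2 38 50 64 67 77 87 91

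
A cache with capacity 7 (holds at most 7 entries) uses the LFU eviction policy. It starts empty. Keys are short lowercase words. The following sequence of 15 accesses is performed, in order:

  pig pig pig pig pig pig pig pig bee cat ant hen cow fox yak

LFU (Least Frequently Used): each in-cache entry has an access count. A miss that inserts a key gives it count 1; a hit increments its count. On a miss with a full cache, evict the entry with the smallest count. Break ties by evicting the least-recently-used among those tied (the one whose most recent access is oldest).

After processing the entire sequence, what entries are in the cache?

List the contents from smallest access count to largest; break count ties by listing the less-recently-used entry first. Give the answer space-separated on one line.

LFU simulation (capacity=7):
  1. access pig: MISS. Cache: [pig(c=1)]
  2. access pig: HIT, count now 2. Cache: [pig(c=2)]
  3. access pig: HIT, count now 3. Cache: [pig(c=3)]
  4. access pig: HIT, count now 4. Cache: [pig(c=4)]
  5. access pig: HIT, count now 5. Cache: [pig(c=5)]
  6. access pig: HIT, count now 6. Cache: [pig(c=6)]
  7. access pig: HIT, count now 7. Cache: [pig(c=7)]
  8. access pig: HIT, count now 8. Cache: [pig(c=8)]
  9. access bee: MISS. Cache: [bee(c=1) pig(c=8)]
  10. access cat: MISS. Cache: [bee(c=1) cat(c=1) pig(c=8)]
  11. access ant: MISS. Cache: [bee(c=1) cat(c=1) ant(c=1) pig(c=8)]
  12. access hen: MISS. Cache: [bee(c=1) cat(c=1) ant(c=1) hen(c=1) pig(c=8)]
  13. access cow: MISS. Cache: [bee(c=1) cat(c=1) ant(c=1) hen(c=1) cow(c=1) pig(c=8)]
  14. access fox: MISS. Cache: [bee(c=1) cat(c=1) ant(c=1) hen(c=1) cow(c=1) fox(c=1) pig(c=8)]
  15. access yak: MISS, evict bee(c=1). Cache: [cat(c=1) ant(c=1) hen(c=1) cow(c=1) fox(c=1) yak(c=1) pig(c=8)]
Total: 7 hits, 8 misses, 1 evictions

Answer: cat ant hen cow fox yak pig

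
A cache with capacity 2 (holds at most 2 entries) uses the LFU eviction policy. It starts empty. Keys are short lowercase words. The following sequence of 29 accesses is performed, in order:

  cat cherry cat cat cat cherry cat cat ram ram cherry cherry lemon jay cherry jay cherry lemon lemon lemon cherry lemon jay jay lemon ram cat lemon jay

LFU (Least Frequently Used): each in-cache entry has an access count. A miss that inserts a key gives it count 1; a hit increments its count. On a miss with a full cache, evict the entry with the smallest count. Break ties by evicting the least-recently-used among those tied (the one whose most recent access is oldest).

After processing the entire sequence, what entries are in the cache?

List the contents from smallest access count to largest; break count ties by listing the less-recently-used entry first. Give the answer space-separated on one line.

LFU simulation (capacity=2):
  1. access cat: MISS. Cache: [cat(c=1)]
  2. access cherry: MISS. Cache: [cat(c=1) cherry(c=1)]
  3. access cat: HIT, count now 2. Cache: [cherry(c=1) cat(c=2)]
  4. access cat: HIT, count now 3. Cache: [cherry(c=1) cat(c=3)]
  5. access cat: HIT, count now 4. Cache: [cherry(c=1) cat(c=4)]
  6. access cherry: HIT, count now 2. Cache: [cherry(c=2) cat(c=4)]
  7. access cat: HIT, count now 5. Cache: [cherry(c=2) cat(c=5)]
  8. access cat: HIT, count now 6. Cache: [cherry(c=2) cat(c=6)]
  9. access ram: MISS, evict cherry(c=2). Cache: [ram(c=1) cat(c=6)]
  10. access ram: HIT, count now 2. Cache: [ram(c=2) cat(c=6)]
  11. access cherry: MISS, evict ram(c=2). Cache: [cherry(c=1) cat(c=6)]
  12. access cherry: HIT, count now 2. Cache: [cherry(c=2) cat(c=6)]
  13. access lemon: MISS, evict cherry(c=2). Cache: [lemon(c=1) cat(c=6)]
  14. access jay: MISS, evict lemon(c=1). Cache: [jay(c=1) cat(c=6)]
  15. access cherry: MISS, evict jay(c=1). Cache: [cherry(c=1) cat(c=6)]
  16. access jay: MISS, evict cherry(c=1). Cache: [jay(c=1) cat(c=6)]
  17. access cherry: MISS, evict jay(c=1). Cache: [cherry(c=1) cat(c=6)]
  18. access lemon: MISS, evict cherry(c=1). Cache: [lemon(c=1) cat(c=6)]
  19. access lemon: HIT, count now 2. Cache: [lemon(c=2) cat(c=6)]
  20. access lemon: HIT, count now 3. Cache: [lemon(c=3) cat(c=6)]
  21. access cherry: MISS, evict lemon(c=3). Cache: [cherry(c=1) cat(c=6)]
  22. access lemon: MISS, evict cherry(c=1). Cache: [lemon(c=1) cat(c=6)]
  23. access jay: MISS, evict lemon(c=1). Cache: [jay(c=1) cat(c=6)]
  24. access jay: HIT, count now 2. Cache: [jay(c=2) cat(c=6)]
  25. access lemon: MISS, evict jay(c=2). Cache: [lemon(c=1) cat(c=6)]
  26. access ram: MISS, evict lemon(c=1). Cache: [ram(c=1) cat(c=6)]
  27. access cat: HIT, count now 7. Cache: [ram(c=1) cat(c=7)]
  28. access lemon: MISS, evict ram(c=1). Cache: [lemon(c=1) cat(c=7)]
  29. access jay: MISS, evict lemon(c=1). Cache: [jay(c=1) cat(c=7)]
Total: 12 hits, 17 misses, 15 evictions

Answer: jay cat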